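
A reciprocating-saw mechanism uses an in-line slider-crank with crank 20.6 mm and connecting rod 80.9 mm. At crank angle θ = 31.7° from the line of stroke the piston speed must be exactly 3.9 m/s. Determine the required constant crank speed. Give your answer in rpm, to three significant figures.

For an in-line slider-crank, |v_piston| = rω|sinθ|·[1 + r cosθ/√(L² − r² sin²θ)].
With r = 0.0206 m, L = 0.0809 m, θ = 31.7°: the bracketed kinematic factor |dx/dθ| = 0.013191 m.
ω = v/|dx/dθ| = 3.9/0.013191 = 295.65 rad/s.
N = 60ω/(2π) = 2823.3 rpm.

2820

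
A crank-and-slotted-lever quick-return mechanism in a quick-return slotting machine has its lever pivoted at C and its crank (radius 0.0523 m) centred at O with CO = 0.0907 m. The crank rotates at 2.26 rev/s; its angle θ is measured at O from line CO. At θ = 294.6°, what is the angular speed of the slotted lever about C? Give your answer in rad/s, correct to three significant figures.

4.49

ω = 14.2 rad/s (from 2.26 rev/s).
Crank pin A relative to C: A = (d + r cosθ, r sinθ); lever angle φ = atan2(r sinθ, d + r cosθ).
Differentiating tanφ: φ̇ = rω(d cosθ + r)/(d² + r² + 2dr cosθ).
d² + r² + 2dr cosθ = |CA|² = 0.0149111 m²;  d cosθ + r = +0.090057 m.
|ω_lever| = |0.0523·14.2·+0.090057| / 0.0149111 = 4.4853 rad/s.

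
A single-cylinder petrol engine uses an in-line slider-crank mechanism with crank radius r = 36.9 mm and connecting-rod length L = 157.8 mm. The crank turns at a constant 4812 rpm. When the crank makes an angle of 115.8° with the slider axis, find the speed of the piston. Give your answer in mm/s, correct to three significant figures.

15000

ω = 2π·4812/60 = 503.9 rad/s
For an in-line slider-crank, x = r cosθ + √(L² − r² sin²θ), so v = −rω sinθ·[1 + r cosθ/√(L² − r² sin²θ)].
With r = 0.0369 m, L = 0.1578 m, θ = 115.8°: √(L² − r² sin²θ) = 0.15426 m.
v = −0.0369·503.9·0.90032·[1 + 0.0369·-0.43523/0.15426] = -14.998 m/s.
|v| = 14.998 m/s = 14998 mm/s.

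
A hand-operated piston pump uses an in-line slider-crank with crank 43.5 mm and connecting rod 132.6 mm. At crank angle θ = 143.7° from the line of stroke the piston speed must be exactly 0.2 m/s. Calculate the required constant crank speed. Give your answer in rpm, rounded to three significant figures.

For an in-line slider-crank, |v_piston| = rω|sinθ|·[1 + r cosθ/√(L² − r² sin²θ)].
With r = 0.0435 m, L = 0.1326 m, θ = 143.7°: the bracketed kinematic factor |dx/dθ| = 0.018812 m.
ω = v/|dx/dθ| = 0.2/0.018812 = 10.632 rad/s.
N = 60ω/(2π) = 101.52 rpm.

102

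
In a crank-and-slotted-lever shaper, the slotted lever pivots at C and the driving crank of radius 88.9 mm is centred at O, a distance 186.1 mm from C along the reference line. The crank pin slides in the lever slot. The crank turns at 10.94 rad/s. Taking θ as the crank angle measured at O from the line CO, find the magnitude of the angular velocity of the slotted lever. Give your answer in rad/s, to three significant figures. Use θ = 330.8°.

3.42

ω = 10.94 rad/s
Crank pin A relative to C: A = (d + r cosθ, r sinθ); lever angle φ = atan2(r sinθ, d + r cosθ).
Differentiating tanφ: φ̇ = rω(d cosθ + r)/(d² + r² + 2dr cosθ).
d² + r² + 2dr cosθ = |CA|² = 0.0714202 m²;  d cosθ + r = +0.25135 m.
|ω_lever| = |0.0889·10.94·+0.25135| / 0.0714202 = 3.4228 rad/s.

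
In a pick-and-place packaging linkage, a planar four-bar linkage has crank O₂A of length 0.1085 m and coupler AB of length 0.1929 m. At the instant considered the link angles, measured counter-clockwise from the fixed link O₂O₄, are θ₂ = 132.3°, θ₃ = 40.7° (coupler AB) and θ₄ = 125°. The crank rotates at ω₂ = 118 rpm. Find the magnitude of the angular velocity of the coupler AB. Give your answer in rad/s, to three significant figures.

0.888

ω₂ = 12.36 rad/s (from 118 rpm).
Differentiating the loop-closure r₂e^{iθ₂}+r₃e^{iθ₃}=r₁+r₄e^{iθ₄} gives r₂ω₂e^{iθ₂}+r₃ω₃e^{iθ₃}=r₄ω₄e^{iθ₄}.
Eliminating the other unknown: ω₃ = r₂ω₂ sin(θ₄−θ₂) / [r₃ sin(θ₃−θ₄)].
Numerator sine = -0.12706; denominator sine = -0.99506.
Result = 0.1085·12.36·(-0.12706) / (0.1929·(-0.99506)) = +0.88753 rad/s; magnitude 0.88753 rad/s.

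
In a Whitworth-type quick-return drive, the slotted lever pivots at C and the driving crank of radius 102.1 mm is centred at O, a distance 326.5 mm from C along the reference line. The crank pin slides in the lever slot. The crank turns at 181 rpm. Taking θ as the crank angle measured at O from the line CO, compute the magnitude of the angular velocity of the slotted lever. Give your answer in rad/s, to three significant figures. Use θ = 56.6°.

3.55

ω = 18.95 rad/s (from 181 rpm).
Crank pin A relative to C: A = (d + r cosθ, r sinθ); lever angle φ = atan2(r sinθ, d + r cosθ).
Differentiating tanφ: φ̇ = rω(d cosθ + r)/(d² + r² + 2dr cosθ).
d² + r² + 2dr cosθ = |CA|² = 0.153728 m²;  d cosθ + r = +0.28183 m.
|ω_lever| = |0.1021·18.95·+0.28183| / 0.153728 = 3.5479 rad/s.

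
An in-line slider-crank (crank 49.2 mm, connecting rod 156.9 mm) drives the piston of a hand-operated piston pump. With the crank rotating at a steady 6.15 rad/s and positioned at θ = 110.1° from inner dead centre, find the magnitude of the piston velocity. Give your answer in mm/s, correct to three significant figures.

ω = 6.15 rad/s
For an in-line slider-crank, x = r cosθ + √(L² − r² sin²θ), so v = −rω sinθ·[1 + r cosθ/√(L² − r² sin²θ)].
With r = 0.0492 m, L = 0.1569 m, θ = 110.1°: √(L² − r² sin²θ) = 0.14994 m.
v = −0.0492·6.15·0.93909·[1 + 0.0492·-0.34366/0.14994] = -0.25211 m/s.
|v| = 0.25211 m/s = 252.11 mm/s.

252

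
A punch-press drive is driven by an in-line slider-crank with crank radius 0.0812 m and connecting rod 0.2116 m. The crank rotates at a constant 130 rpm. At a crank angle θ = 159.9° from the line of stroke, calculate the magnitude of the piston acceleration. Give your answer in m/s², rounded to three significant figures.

9.59

ω = 2π·130/60 = 13.61 rad/s
x(θ) = r cosθ + √(L² − r² sin²θ); with ω constant, a = ω²·d²x/dθ².
d²x/dθ² = −r cosθ − r²(cos2θ)/√u − r⁴ sin²2θ/(4u^{3/2}),  u = L² − r² sin²θ = 0.0439959 m².
Substituting r = 0.0812 m, L = 0.2116 m, θ = 159.9°: d²x/dθ² = +0.051754 m.
a = ω²·d²x/dθ² = (13.61)²·(+0.051754) = +9.5916 m/s²;  |a| = 9.5916 m/s².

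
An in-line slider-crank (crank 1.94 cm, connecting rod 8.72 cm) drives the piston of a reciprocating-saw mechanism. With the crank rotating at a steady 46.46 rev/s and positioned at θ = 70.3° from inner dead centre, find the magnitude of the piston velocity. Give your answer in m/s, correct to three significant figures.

5.74

ω = 2π·46.5 = 291.9 rad/s
For an in-line slider-crank, x = r cosθ + √(L² − r² sin²θ), so v = −rω sinθ·[1 + r cosθ/√(L² − r² sin²θ)].
With r = 0.0194 m, L = 0.0872 m, θ = 70.3°: √(L² − r² sin²θ) = 0.085266 m.
v = −0.0194·291.9·0.94147·[1 + 0.0194·0.33710/0.085266] = -5.7407 m/s.
|v| = 5.7407 m/s.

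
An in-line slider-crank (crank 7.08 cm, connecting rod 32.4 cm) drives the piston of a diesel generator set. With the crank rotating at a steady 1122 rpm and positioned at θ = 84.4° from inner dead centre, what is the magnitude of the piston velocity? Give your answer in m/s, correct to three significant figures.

ω = 2π·1122/60 = 117.5 rad/s
For an in-line slider-crank, x = r cosθ + √(L² − r² sin²θ), so v = −rω sinθ·[1 + r cosθ/√(L² − r² sin²θ)].
With r = 0.0708 m, L = 0.324 m, θ = 84.4°: √(L² − r² sin²θ) = 0.31625 m.
v = −0.0708·117.5·0.99523·[1 + 0.0708·0.09758/0.31625] = -8.4599 m/s.
|v| = 8.4599 m/s.

8.46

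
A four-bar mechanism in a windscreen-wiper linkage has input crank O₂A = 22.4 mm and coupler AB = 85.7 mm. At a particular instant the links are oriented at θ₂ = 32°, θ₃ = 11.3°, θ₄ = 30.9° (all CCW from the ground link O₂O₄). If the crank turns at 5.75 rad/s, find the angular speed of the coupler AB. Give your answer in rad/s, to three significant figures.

ω₂ = 5.75 rad/s
Differentiating the loop-closure r₂e^{iθ₂}+r₃e^{iθ₃}=r₁+r₄e^{iθ₄} gives r₂ω₂e^{iθ₂}+r₃ω₃e^{iθ₃}=r₄ω₄e^{iθ₄}.
Eliminating the other unknown: ω₃ = r₂ω₂ sin(θ₄−θ₂) / [r₃ sin(θ₃−θ₄)].
Numerator sine = -0.01920; denominator sine = -0.33545.
Result = 0.0224·5.75·(-0.01920) / (0.0857·(-0.33545)) = +0.08601 rad/s; magnitude 0.08601 rad/s.

0.0860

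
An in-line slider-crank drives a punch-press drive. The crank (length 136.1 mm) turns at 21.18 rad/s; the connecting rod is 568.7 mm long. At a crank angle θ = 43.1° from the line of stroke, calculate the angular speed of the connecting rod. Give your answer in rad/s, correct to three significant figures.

ω = 21.18 rad/s
The rod makes angle φ with the slider axis where L sinφ = r sinθ; differentiating, L cosφ·φ̇ = r ω cosθ.
L cosφ = √(L² − r² sin²θ) = 0.56105 m.
|ω_rod| = r ω |cosθ| / √(L² − r² sin²θ) = 0.1361·21.18·0.73016/0.56105 = 3.7515 rad/s.

3.75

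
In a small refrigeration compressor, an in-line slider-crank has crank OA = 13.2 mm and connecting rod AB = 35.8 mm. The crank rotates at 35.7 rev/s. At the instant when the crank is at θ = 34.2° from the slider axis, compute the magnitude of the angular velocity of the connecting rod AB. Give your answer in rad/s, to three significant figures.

69.9

ω = 224.3 rad/s (converted from 35.7 rev/s).
The rod makes angle φ with the slider axis where L sinφ = r sinθ; differentiating, L cosφ·φ̇ = r ω cosθ.
L cosφ = √(L² − r² sin²θ) = 0.035023 m.
|ω_rod| = r ω |cosθ| / √(L² − r² sin²θ) = 0.0132·224.3·0.82708/0.035023 = 69.923 rad/s.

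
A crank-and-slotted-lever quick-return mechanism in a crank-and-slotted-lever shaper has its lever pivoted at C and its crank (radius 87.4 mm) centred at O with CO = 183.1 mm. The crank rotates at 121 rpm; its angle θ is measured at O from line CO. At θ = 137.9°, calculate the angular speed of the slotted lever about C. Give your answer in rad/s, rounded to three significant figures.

ω = 12.67 rad/s (from 121 rpm).
Crank pin A relative to C: A = (d + r cosθ, r sinθ); lever angle φ = atan2(r sinθ, d + r cosθ).
Differentiating tanφ: φ̇ = rω(d cosθ + r)/(d² + r² + 2dr cosθ).
d² + r² + 2dr cosθ = |CA|² = 0.0174168 m²;  d cosθ + r = -0.048456 m.
|ω_lever| = |0.0874·12.67·-0.048456| / 0.0174168 = 3.0811 rad/s.

3.08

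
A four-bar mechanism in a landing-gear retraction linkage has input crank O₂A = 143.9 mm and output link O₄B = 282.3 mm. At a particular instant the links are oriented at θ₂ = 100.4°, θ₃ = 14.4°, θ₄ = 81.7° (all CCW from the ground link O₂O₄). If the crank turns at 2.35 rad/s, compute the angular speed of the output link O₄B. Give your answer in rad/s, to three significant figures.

1.30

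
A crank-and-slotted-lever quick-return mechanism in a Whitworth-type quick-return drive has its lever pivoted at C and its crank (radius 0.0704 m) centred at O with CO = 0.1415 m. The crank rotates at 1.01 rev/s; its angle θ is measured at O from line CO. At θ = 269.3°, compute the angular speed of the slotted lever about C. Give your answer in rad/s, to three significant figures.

1.24

ω = 6.346 rad/s (from 1.01 rev/s).
Crank pin A relative to C: A = (d + r cosθ, r sinθ); lever angle φ = atan2(r sinθ, d + r cosθ).
Differentiating tanφ: φ̇ = rω(d cosθ + r)/(d² + r² + 2dr cosθ).
d² + r² + 2dr cosθ = |CA|² = 0.024735 m²;  d cosθ + r = +0.068671 m.
|ω_lever| = |0.0704·6.346·+0.068671| / 0.024735 = 1.2403 rad/s.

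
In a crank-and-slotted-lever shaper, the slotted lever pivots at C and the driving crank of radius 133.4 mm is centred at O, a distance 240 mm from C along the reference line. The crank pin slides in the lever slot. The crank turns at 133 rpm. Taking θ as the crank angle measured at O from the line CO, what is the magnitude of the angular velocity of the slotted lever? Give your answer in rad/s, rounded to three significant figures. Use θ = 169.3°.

ω = 13.93 rad/s (from 133 rpm).
Crank pin A relative to C: A = (d + r cosθ, r sinθ); lever angle φ = atan2(r sinθ, d + r cosθ).
Differentiating tanφ: φ̇ = rω(d cosθ + r)/(d² + r² + 2dr cosθ).
d² + r² + 2dr cosθ = |CA|² = 0.0124769 m²;  d cosθ + r = -0.10243 m.
|ω_lever| = |0.1334·13.93·-0.10243| / 0.0124769 = 15.253 rad/s.

15.3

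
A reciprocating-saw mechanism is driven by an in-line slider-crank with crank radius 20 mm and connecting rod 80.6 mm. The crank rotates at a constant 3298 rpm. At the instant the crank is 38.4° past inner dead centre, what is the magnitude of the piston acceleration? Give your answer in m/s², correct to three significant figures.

ω = 2π·3298/60 = 345.4 rad/s
x(θ) = r cosθ + √(L² − r² sin²θ); with ω constant, a = ω²·d²x/dθ².
d²x/dθ² = −r cosθ − r²(cos2θ)/√u − r⁴ sin²2θ/(4u^{3/2}),  u = L² − r² sin²θ = 0.00634203 m².
Substituting r = 0.02 m, L = 0.0806 m, θ = 38.4°: d²x/dθ² = -0.016896 m.
a = ω²·d²x/dθ² = (345.4)²·(-0.016896) = -2015.3 m/s²;  |a| = 2015.3 m/s².

2020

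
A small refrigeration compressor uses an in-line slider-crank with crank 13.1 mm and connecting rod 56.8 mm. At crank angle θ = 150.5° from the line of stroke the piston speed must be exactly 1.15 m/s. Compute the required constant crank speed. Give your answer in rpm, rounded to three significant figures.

For an in-line slider-crank, |v_piston| = rω|sinθ|·[1 + r cosθ/√(L² − r² sin²θ)].
With r = 0.0131 m, L = 0.0568 m, θ = 150.5°: the bracketed kinematic factor |dx/dθ| = 0.0051474 m.
ω = v/|dx/dθ| = 1.15/0.0051474 = 223.41 rad/s.
N = 60ω/(2π) = 2133.4 rpm.

2130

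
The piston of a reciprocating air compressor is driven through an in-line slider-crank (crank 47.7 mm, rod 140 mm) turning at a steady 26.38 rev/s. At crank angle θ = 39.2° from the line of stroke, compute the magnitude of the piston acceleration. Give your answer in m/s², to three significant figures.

1120

ω = 2π·26.4 = 165.8 rad/s
x(θ) = r cosθ + √(L² − r² sin²θ); with ω constant, a = ω²·d²x/dθ².
d²x/dθ² = −r cosθ − r²(cos2θ)/√u − r⁴ sin²2θ/(4u^{3/2}),  u = L² − r² sin²θ = 0.0186911 m².
Substituting r = 0.0477 m, L = 0.14 m, θ = 39.2°: d²x/dθ² = -0.040797 m.
a = ω²·d²x/dθ² = (165.8)²·(-0.040797) = -1120.8 m/s²;  |a| = 1120.8 m/s².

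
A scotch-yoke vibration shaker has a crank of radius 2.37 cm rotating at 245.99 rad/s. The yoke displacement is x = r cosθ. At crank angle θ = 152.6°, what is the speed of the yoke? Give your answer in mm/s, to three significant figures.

2680

ω = 246 rad/s
x = r cosθ ⇒ ẋ = −rω sinθ.
|v| = rω|sinθ| = 0.0237·246·|sin 152.6°| = 2.6829 m/s = 2682.9 mm/s.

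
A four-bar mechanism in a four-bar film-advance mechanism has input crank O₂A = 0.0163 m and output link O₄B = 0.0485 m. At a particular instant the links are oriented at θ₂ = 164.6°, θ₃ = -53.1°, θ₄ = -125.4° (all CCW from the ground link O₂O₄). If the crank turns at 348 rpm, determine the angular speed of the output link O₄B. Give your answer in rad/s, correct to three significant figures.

7.86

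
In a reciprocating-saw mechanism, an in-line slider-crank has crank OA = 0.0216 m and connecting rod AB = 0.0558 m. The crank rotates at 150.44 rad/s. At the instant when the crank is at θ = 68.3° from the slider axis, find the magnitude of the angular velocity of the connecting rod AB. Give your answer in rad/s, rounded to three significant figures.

ω = 150.4 rad/s
The rod makes angle φ with the slider axis where L sinφ = r sinθ; differentiating, L cosφ·φ̇ = r ω cosθ.
L cosφ = √(L² − r² sin²θ) = 0.052066 m.
|ω_rod| = r ω |cosθ| / √(L² − r² sin²θ) = 0.0216·150.4·0.36975/0.052066 = 23.076 rad/s.

23.1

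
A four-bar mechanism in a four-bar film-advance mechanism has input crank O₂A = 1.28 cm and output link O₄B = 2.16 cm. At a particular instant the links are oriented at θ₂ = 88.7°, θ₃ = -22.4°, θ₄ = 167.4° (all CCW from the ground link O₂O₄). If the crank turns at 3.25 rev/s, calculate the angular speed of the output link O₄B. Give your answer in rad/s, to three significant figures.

ω₂ = 20.42 rad/s (from 3.25 rev/s).
Differentiating the loop-closure r₂e^{iθ₂}+r₃e^{iθ₃}=r₁+r₄e^{iθ₄} gives r₂ω₂e^{iθ₂}+r₃ω₃e^{iθ₃}=r₄ω₄e^{iθ₄}.
Eliminating the other unknown: ω₄ = r₂ω₂ sin(θ₂−θ₃) / [r₄ sin(θ₄−θ₃)].
Numerator sine = +0.93295; denominator sine = -0.17021.
Result = 0.0128·20.42·(+0.93295) / (0.0216·(-0.17021)) = -66.328 rad/s; magnitude 66.328 rad/s.

66.3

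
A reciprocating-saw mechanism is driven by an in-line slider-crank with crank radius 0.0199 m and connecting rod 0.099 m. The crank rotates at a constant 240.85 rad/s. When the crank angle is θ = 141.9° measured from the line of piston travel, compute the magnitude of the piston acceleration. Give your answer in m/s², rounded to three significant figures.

ω = 240.8 rad/s
x(θ) = r cosθ + √(L² − r² sin²θ); with ω constant, a = ω²·d²x/dθ².
d²x/dθ² = −r cosθ − r²(cos2θ)/√u − r⁴ sin²2θ/(4u^{3/2}),  u = L² − r² sin²θ = 0.00965023 m².
Substituting r = 0.0199 m, L = 0.099 m, θ = 141.9°: d²x/dθ² = +0.014659 m.
a = ω²·d²x/dθ² = (240.8)²·(+0.014659) = +850.37 m/s²;  |a| = 850.37 m/s².

850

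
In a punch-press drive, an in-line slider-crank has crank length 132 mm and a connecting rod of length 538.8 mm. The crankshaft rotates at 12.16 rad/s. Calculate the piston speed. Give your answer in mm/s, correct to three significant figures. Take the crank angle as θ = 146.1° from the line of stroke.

ω = 12.16 rad/s
For an in-line slider-crank, x = r cosθ + √(L² − r² sin²θ), so v = −rω sinθ·[1 + r cosθ/√(L² − r² sin²θ)].
With r = 0.132 m, L = 0.5388 m, θ = 146.1°: √(L² − r² sin²θ) = 0.53375 m.
v = −0.132·12.16·0.55775·[1 + 0.132·-0.83001/0.53375] = -0.71148 m/s.
|v| = 0.71148 m/s = 711.48 mm/s.

711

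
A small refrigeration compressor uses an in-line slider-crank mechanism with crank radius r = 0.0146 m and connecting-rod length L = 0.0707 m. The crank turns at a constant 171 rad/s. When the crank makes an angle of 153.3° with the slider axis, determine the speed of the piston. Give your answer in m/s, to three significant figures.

ω = 171 rad/s
For an in-line slider-crank, x = r cosθ + √(L² − r² sin²θ), so v = −rω sinθ·[1 + r cosθ/√(L² − r² sin²θ)].
With r = 0.0146 m, L = 0.0707 m, θ = 153.3°: √(L² − r² sin²θ) = 0.070395 m.
v = −0.0146·171·0.44932·[1 + 0.0146·-0.89337/0.070395] = -0.91392 m/s.
|v| = 0.91392 m/s.

0.914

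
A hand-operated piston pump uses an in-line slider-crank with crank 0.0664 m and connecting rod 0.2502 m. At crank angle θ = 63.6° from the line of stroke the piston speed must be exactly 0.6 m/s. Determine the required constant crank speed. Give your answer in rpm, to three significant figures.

85.9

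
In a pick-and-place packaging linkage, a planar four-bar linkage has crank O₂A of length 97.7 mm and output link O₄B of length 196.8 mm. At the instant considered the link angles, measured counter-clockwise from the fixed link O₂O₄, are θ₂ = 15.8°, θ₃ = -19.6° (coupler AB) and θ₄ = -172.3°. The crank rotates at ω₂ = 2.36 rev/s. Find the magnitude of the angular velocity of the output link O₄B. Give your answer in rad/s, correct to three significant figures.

9.30

ω₂ = 14.83 rad/s (from 2.36 rev/s).
Differentiating the loop-closure r₂e^{iθ₂}+r₃e^{iθ₃}=r₁+r₄e^{iθ₄} gives r₂ω₂e^{iθ₂}+r₃ω₃e^{iθ₃}=r₄ω₄e^{iθ₄}.
Eliminating the other unknown: ω₄ = r₂ω₂ sin(θ₂−θ₃) / [r₄ sin(θ₄−θ₃)].
Numerator sine = +0.57928; denominator sine = -0.45865.
Result = 0.0977·14.83·(+0.57928) / (0.1968·(-0.45865)) = -9.2976 rad/s; magnitude 9.2976 rad/s.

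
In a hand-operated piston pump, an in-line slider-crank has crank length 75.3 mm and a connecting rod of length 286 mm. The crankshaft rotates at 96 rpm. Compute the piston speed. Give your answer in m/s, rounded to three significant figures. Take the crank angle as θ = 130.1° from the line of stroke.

ω = 2π·96/60 = 10.05 rad/s
For an in-line slider-crank, x = r cosθ + √(L² − r² sin²θ), so v = −rω sinθ·[1 + r cosθ/√(L² − r² sin²θ)].
With r = 0.0753 m, L = 0.286 m, θ = 130.1°: √(L² − r² sin²θ) = 0.28014 m.
v = −0.0753·10.05·0.76492·[1 + 0.0753·-0.64412/0.28014] = -0.47879 m/s.
|v| = 0.47879 m/s.

0.479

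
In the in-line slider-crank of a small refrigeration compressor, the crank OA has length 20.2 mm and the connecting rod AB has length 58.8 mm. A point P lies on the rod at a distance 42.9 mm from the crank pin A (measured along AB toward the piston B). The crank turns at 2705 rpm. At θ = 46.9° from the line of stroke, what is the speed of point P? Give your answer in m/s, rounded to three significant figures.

ω = 283.3 rad/s.  Crank-pin speed |V_A| = rω = 5.722 m/s, perpendicular to OA.
Rod angle: sinφ = −(r/L) sinθ ⇒ φ = -14.527°; ω_rod = −rω cosθ/√(L²−r²sin²θ) = -68.687 rad/s.
V_P = V_A + ω_rod × AP, with AP = 0.0429 m along the rod.
Components: V_Px = −rω sinθ − a·ω_rod·sinφ = -4.9171 m/s;  V_Py = rω cosθ + a·ω_rod·cosφ = +1.0572 m/s.
|V_P| = √(V_Px² + V_Py²) = 5.0295 m/s.

5.03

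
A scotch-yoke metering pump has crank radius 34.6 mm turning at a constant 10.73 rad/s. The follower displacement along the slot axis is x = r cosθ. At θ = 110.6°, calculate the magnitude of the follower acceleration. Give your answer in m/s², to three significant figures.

ω = 10.73 rad/s
x = r cosθ ⇒ ẍ = −rω² cosθ (ω constant).
|a| = rω²|cosθ| = 0.0346·(10.73)²·|cos 110.6°| = 1.4016 m/s².

1.40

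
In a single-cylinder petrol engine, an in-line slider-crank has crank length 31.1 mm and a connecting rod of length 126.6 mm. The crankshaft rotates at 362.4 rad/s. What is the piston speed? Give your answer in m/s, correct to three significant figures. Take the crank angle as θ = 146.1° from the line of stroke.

ω = 362.4 rad/s
For an in-line slider-crank, x = r cosθ + √(L² − r² sin²θ), so v = −rω sinθ·[1 + r cosθ/√(L² − r² sin²θ)].
With r = 0.0311 m, L = 0.1266 m, θ = 146.1°: √(L² − r² sin²θ) = 0.12541 m.
v = −0.0311·362.4·0.55775·[1 + 0.0311·-0.83001/0.12541] = -4.9922 m/s.
|v| = 4.9922 m/s.

4.99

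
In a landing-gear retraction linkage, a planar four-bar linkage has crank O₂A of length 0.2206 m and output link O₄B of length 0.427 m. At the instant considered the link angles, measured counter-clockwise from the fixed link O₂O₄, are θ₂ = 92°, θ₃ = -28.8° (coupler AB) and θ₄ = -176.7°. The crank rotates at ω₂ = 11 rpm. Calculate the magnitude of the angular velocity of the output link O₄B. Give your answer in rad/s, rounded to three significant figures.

0.962

ω₂ = 1.152 rad/s (from 11 rpm).
Differentiating the loop-closure r₂e^{iθ₂}+r₃e^{iθ₃}=r₁+r₄e^{iθ₄} gives r₂ω₂e^{iθ₂}+r₃ω₃e^{iθ₃}=r₄ω₄e^{iθ₄}.
Eliminating the other unknown: ω₄ = r₂ω₂ sin(θ₂−θ₃) / [r₄ sin(θ₄−θ₃)].
Numerator sine = +0.85896; denominator sine = -0.53140.
Result = 0.2206·1.152·(+0.85896) / (0.427·(-0.53140)) = -0.96195 rad/s; magnitude 0.96195 rad/s.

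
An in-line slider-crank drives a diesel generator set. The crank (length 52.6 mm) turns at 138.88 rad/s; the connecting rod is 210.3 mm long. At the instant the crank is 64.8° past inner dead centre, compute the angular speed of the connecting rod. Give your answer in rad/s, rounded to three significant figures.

ω = 138.9 rad/s
The rod makes angle φ with the slider axis where L sinφ = r sinθ; differentiating, L cosφ·φ̇ = r ω cosθ.
L cosφ = √(L² − r² sin²θ) = 0.20484 m.
|ω_rod| = r ω |cosθ| / √(L² − r² sin²θ) = 0.0526·138.9·0.42578/0.20484 = 15.184 rad/s.

15.2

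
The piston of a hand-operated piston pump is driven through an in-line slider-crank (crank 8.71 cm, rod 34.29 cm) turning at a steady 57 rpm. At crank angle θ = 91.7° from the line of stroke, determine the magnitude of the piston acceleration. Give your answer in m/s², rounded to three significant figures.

ω = 2π·57/60 = 5.969 rad/s
x(θ) = r cosθ + √(L² − r² sin²θ); with ω constant, a = ω²·d²x/dθ².
d²x/dθ² = −r cosθ − r²(cos2θ)/√u − r⁴ sin²2θ/(4u^{3/2}),  u = L² − r² sin²θ = 0.110001 m².
Substituting r = 0.0871 m, L = 0.3429 m, θ = 91.7°: d²x/dθ² = +0.025416 m.
a = ω²·d²x/dθ² = (5.969)²·(+0.025416) = +0.90556 m/s²;  |a| = 0.90556 m/s².

0.906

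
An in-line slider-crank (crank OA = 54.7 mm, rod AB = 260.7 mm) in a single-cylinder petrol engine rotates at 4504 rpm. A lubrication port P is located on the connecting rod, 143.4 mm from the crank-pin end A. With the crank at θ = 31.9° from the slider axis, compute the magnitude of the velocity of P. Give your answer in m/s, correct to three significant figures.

ω = 471.7 rad/s.  Crank-pin speed |V_A| = rω = 25.8 m/s, perpendicular to OA.
Rod angle: sinφ = −(r/L) sinθ ⇒ φ = -6.366°; ω_rod = −rω cosθ/√(L²−r²sin²θ) = -84.538 rad/s.
V_P = V_A + ω_rod × AP, with AP = 0.1434 m along the rod.
Components: V_Px = −rω sinθ − a·ω_rod·sinφ = -14.978 m/s;  V_Py = rω cosθ + a·ω_rod·cosφ = +9.8552 m/s.
|V_P| = √(V_Px² + V_Py²) = 17.929 m/s.

17.9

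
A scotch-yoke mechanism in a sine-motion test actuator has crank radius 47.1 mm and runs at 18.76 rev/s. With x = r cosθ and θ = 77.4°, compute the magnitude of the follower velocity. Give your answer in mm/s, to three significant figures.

5420

ω = 117.9 rad/s (from 18.76 rev/s).
x = r cosθ ⇒ ẋ = −rω sinθ.
|v| = rω|sinθ| = 0.0471·117.9·|sin 77.4°| = 5.4181 m/s = 5418.1 mm/s.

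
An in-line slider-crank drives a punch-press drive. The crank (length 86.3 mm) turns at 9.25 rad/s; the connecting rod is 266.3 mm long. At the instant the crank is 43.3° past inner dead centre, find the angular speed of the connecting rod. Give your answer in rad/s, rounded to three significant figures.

2.24

ω = 9.25 rad/s
The rod makes angle φ with the slider axis where L sinφ = r sinθ; differentiating, L cosφ·φ̇ = r ω cosθ.
L cosφ = √(L² − r² sin²θ) = 0.25964 m.
|ω_rod| = r ω |cosθ| / √(L² − r² sin²θ) = 0.0863·9.25·0.72777/0.25964 = 2.2376 rad/s.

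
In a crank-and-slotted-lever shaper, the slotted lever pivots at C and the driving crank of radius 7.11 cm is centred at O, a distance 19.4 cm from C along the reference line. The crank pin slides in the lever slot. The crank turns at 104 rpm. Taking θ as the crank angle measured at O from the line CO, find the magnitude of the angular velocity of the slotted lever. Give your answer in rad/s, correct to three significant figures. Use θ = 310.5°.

2.52

ω = 10.89 rad/s (from 104 rpm).
Crank pin A relative to C: A = (d + r cosθ, r sinθ); lever angle φ = atan2(r sinθ, d + r cosθ).
Differentiating tanφ: φ̇ = rω(d cosθ + r)/(d² + r² + 2dr cosθ).
d² + r² + 2dr cosθ = |CA|² = 0.0606074 m²;  d cosθ + r = +0.19709 m.
|ω_lever| = |0.0711·10.89·+0.19709| / 0.0606074 = 2.5181 rad/s.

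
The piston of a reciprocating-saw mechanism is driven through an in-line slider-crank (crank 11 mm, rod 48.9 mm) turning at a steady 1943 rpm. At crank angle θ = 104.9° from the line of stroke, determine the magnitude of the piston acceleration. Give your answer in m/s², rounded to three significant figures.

208

ω = 2π·1943/60 = 203.5 rad/s
x(θ) = r cosθ + √(L² − r² sin²θ); with ω constant, a = ω²·d²x/dθ².
d²x/dθ² = −r cosθ − r²(cos2θ)/√u − r⁴ sin²2θ/(4u^{3/2}),  u = L² − r² sin²θ = 0.00227821 m².
Substituting r = 0.011 m, L = 0.0489 m, θ = 104.9°: d²x/dθ² = +0.00502 m.
a = ω²·d²x/dθ² = (203.5)²·(+0.00502) = +207.83 m/s²;  |a| = 207.83 m/s².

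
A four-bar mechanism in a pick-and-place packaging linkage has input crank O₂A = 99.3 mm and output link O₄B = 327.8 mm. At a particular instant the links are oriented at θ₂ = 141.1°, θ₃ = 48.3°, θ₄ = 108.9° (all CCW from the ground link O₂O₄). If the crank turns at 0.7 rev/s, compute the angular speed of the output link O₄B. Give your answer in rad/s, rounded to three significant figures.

ω₂ = 4.398 rad/s (from 0.7 rev/s).
Differentiating the loop-closure r₂e^{iθ₂}+r₃e^{iθ₃}=r₁+r₄e^{iθ₄} gives r₂ω₂e^{iθ₂}+r₃ω₃e^{iθ₃}=r₄ω₄e^{iθ₄}.
Eliminating the other unknown: ω₄ = r₂ω₂ sin(θ₂−θ₃) / [r₄ sin(θ₄−θ₃)].
Numerator sine = +0.99881; denominator sine = +0.87121.
Result = 0.0993·4.398·(+0.99881) / (0.3278·(+0.87121)) = +1.5275 rad/s; magnitude 1.5275 rad/s.

1.53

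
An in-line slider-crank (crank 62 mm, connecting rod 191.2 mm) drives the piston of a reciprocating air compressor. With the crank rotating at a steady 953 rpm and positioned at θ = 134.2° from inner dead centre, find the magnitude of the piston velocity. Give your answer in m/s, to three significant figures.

3.40

ω = 2π·953/60 = 99.8 rad/s
For an in-line slider-crank, x = r cosθ + √(L² − r² sin²θ), so v = −rω sinθ·[1 + r cosθ/√(L² − r² sin²θ)].
With r = 0.062 m, L = 0.1912 m, θ = 134.2°: √(L² − r² sin²θ) = 0.18596 m.
v = −0.062·99.8·0.71691·[1 + 0.062·-0.69717/0.18596] = -3.4048 m/s.
|v| = 3.4048 m/s.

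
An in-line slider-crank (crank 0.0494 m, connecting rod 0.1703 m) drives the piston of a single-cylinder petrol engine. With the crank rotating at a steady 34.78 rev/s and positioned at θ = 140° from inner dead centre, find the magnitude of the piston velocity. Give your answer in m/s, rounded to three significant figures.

ω = 2π·34.8 = 218.5 rad/s
For an in-line slider-crank, x = r cosθ + √(L² − r² sin²θ), so v = −rω sinθ·[1 + r cosθ/√(L² − r² sin²θ)].
With r = 0.0494 m, L = 0.1703 m, θ = 140°: √(L² − r² sin²θ) = 0.16731 m.
v = −0.0494·218.5·0.64279·[1 + 0.0494·-0.76604/0.16731] = -5.3696 m/s.
|v| = 5.3696 m/s.

5.37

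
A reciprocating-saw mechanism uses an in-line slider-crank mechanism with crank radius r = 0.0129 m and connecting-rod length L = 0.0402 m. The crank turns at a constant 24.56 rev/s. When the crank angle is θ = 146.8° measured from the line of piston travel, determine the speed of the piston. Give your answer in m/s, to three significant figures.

0.793

ω = 2π·24.6 = 154.3 rad/s
For an in-line slider-crank, x = r cosθ + √(L² − r² sin²θ), so v = −rω sinθ·[1 + r cosθ/√(L² − r² sin²θ)].
With r = 0.0129 m, L = 0.0402 m, θ = 146.8°: √(L² − r² sin²θ) = 0.039575 m.
v = −0.0129·154.3·0.54756·[1 + 0.0129·-0.83676/0.039575] = -0.7927 m/s.
|v| = 0.7927 m/s.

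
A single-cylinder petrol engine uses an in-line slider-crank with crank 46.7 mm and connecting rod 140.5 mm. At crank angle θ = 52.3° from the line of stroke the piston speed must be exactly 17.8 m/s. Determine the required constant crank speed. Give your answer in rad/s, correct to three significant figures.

398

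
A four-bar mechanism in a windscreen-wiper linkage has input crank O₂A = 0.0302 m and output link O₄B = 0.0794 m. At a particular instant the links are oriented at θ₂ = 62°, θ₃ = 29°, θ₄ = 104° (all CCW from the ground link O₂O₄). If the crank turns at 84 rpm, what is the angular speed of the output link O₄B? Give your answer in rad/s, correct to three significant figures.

1.89

ω₂ = 8.796 rad/s (from 84 rpm).
Differentiating the loop-closure r₂e^{iθ₂}+r₃e^{iθ₃}=r₁+r₄e^{iθ₄} gives r₂ω₂e^{iθ₂}+r₃ω₃e^{iθ₃}=r₄ω₄e^{iθ₄}.
Eliminating the other unknown: ω₄ = r₂ω₂ sin(θ₂−θ₃) / [r₄ sin(θ₄−θ₃)].
Numerator sine = +0.54464; denominator sine = +0.96593.
Result = 0.0302·8.796·(+0.54464) / (0.0794·(+0.96593)) = +1.8865 rad/s; magnitude 1.8865 rad/s.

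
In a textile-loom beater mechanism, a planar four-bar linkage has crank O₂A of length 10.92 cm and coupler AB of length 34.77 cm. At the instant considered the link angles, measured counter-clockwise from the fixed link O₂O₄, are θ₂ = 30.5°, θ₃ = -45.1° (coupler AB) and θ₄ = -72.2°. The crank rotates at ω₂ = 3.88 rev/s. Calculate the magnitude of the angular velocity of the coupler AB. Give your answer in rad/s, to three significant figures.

16.4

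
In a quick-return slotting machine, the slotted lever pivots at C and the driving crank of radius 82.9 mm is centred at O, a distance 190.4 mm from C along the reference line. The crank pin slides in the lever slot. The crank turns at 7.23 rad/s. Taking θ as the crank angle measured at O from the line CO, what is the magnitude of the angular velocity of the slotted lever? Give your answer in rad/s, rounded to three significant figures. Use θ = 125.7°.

ω = 7.23 rad/s
Crank pin A relative to C: A = (d + r cosθ, r sinθ); lever angle φ = atan2(r sinθ, d + r cosθ).
Differentiating tanφ: φ̇ = rω(d cosθ + r)/(d² + r² + 2dr cosθ).
d² + r² + 2dr cosθ = |CA|² = 0.0247032 m²;  d cosθ + r = -0.028206 m.
|ω_lever| = |0.0829·7.23·-0.028206| / 0.0247032 = 0.68436 rad/s.

0.684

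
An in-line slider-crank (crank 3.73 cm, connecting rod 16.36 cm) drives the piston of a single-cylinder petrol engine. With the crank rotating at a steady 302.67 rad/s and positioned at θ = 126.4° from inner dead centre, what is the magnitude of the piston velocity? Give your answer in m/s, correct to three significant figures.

ω = 302.7 rad/s
For an in-line slider-crank, x = r cosθ + √(L² − r² sin²θ), so v = −rω sinθ·[1 + r cosθ/√(L² − r² sin²θ)].
With r = 0.0373 m, L = 0.1636 m, θ = 126.4°: √(L² − r² sin²θ) = 0.16082 m.
v = −0.0373·302.7·0.80489·[1 + 0.0373·-0.59342/0.16082] = -7.8363 m/s.
|v| = 7.8363 m/s.

7.84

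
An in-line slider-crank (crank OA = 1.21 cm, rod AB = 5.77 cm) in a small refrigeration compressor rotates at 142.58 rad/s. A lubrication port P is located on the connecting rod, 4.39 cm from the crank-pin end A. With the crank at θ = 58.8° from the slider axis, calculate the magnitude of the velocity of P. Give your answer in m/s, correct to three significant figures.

1.61

ω = 142.6 rad/s.  Crank-pin speed |V_A| = rω = 1.7252 m/s, perpendicular to OA.
Rod angle: sinφ = −(r/L) sinθ ⇒ φ = -10.333°; ω_rod = −rω cosθ/√(L²−r²sin²θ) = -15.744 rad/s.
V_P = V_A + ω_rod × AP, with AP = 0.0439 m along the rod.
Components: V_Px = −rω sinθ − a·ω_rod·sinφ = -1.5997 m/s;  V_Py = rω cosθ + a·ω_rod·cosφ = +0.21375 m/s.
|V_P| = √(V_Px² + V_Py²) = 1.6139 m/s.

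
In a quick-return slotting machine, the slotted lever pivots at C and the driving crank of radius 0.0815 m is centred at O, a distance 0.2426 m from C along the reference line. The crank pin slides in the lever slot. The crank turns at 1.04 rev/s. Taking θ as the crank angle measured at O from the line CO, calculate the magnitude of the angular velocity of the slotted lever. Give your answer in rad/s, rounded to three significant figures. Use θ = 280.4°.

0.919

ω = 6.535 rad/s (from 1.04 rev/s).
Crank pin A relative to C: A = (d + r cosθ, r sinθ); lever angle φ = atan2(r sinθ, d + r cosθ).
Differentiating tanφ: φ̇ = rω(d cosθ + r)/(d² + r² + 2dr cosθ).
d² + r² + 2dr cosθ = |CA|² = 0.0726354 m²;  d cosθ + r = +0.12529 m.
|ω_lever| = |0.0815·6.535·+0.12529| / 0.0726354 = 0.91865 rad/s.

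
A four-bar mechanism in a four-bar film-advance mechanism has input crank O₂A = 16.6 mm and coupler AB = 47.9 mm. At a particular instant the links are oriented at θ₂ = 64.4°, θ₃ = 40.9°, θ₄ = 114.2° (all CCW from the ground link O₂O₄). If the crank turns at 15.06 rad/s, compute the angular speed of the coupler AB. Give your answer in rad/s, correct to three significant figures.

ω₂ = 15.06 rad/s
Differentiating the loop-closure r₂e^{iθ₂}+r₃e^{iθ₃}=r₁+r₄e^{iθ₄} gives r₂ω₂e^{iθ₂}+r₃ω₃e^{iθ₃}=r₄ω₄e^{iθ₄}.
Eliminating the other unknown: ω₃ = r₂ω₂ sin(θ₄−θ₂) / [r₃ sin(θ₃−θ₄)].
Numerator sine = +0.76380; denominator sine = -0.95782.
Result = 0.0166·15.06·(+0.76380) / (0.0479·(-0.95782)) = -4.1619 rad/s; magnitude 4.1619 rad/s.

4.16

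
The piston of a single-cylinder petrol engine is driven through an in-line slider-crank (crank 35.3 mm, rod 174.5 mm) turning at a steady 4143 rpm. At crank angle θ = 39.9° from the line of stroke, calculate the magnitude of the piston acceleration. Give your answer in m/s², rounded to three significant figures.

5350

ω = 2π·4143/60 = 433.9 rad/s
x(θ) = r cosθ + √(L² − r² sin²θ); with ω constant, a = ω²·d²x/dθ².
d²x/dθ² = −r cosθ − r²(cos2θ)/√u − r⁴ sin²2θ/(4u^{3/2}),  u = L² − r² sin²θ = 0.0299375 m².
Substituting r = 0.0353 m, L = 0.1745 m, θ = 39.9°: d²x/dθ² = -0.028429 m.
a = ω²·d²x/dθ² = (433.9)²·(-0.028429) = -5351.1 m/s²;  |a| = 5351.1 m/s².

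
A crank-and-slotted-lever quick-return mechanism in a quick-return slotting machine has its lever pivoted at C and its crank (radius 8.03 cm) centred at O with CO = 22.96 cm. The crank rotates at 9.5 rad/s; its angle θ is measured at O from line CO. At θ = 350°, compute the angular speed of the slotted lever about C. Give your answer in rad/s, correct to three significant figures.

ω = 9.5 rad/s
Crank pin A relative to C: A = (d + r cosθ, r sinθ); lever angle φ = atan2(r sinθ, d + r cosθ).
Differentiating tanφ: φ̇ = rω(d cosθ + r)/(d² + r² + 2dr cosθ).
d² + r² + 2dr cosθ = |CA|² = 0.0954778 m²;  d cosθ + r = +0.30641 m.
|ω_lever| = |0.0803·9.5·+0.30641| / 0.0954778 = 2.4482 rad/s.

2.45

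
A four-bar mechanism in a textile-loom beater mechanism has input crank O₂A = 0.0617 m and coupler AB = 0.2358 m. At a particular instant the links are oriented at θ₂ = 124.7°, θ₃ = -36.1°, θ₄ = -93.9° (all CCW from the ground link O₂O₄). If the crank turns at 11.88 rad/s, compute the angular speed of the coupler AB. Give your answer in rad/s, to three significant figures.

2.29

ω₂ = 11.88 rad/s
Differentiating the loop-closure r₂e^{iθ₂}+r₃e^{iθ₃}=r₁+r₄e^{iθ₄} gives r₂ω₂e^{iθ₂}+r₃ω₃e^{iθ₃}=r₄ω₄e^{iθ₄}.
Eliminating the other unknown: ω₃ = r₂ω₂ sin(θ₄−θ₂) / [r₃ sin(θ₃−θ₄)].
Numerator sine = +0.62388; denominator sine = +0.84619.
Result = 0.0617·11.88·(+0.62388) / (0.2358·(+0.84619)) = +2.2919 rad/s; magnitude 2.2919 rad/s.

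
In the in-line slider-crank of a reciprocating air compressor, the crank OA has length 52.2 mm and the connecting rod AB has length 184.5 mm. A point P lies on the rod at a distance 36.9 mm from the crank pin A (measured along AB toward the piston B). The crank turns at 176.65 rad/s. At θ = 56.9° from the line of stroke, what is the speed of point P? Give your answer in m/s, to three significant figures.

8.93

ω = 176.7 rad/s.  Crank-pin speed |V_A| = rω = 9.2211 m/s, perpendicular to OA.
Rod angle: sinφ = −(r/L) sinθ ⇒ φ = -13.710°; ω_rod = −rω cosθ/√(L²−r²sin²θ) = -28.094 rad/s.
V_P = V_A + ω_rod × AP, with AP = 0.0369 m along the rod.
Components: V_Px = −rω sinθ − a·ω_rod·sinφ = -7.9704 m/s;  V_Py = rω cosθ + a·ω_rod·cosφ = +4.0285 m/s.
|V_P| = √(V_Px² + V_Py²) = 8.9307 m/s.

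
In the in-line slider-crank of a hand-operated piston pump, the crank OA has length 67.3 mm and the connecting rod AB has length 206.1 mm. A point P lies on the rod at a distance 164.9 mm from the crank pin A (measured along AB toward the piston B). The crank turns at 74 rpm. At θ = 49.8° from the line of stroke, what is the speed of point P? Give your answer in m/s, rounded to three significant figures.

0.473

ω = 7.749 rad/s.  Crank-pin speed |V_A| = rω = 0.52153 m/s, perpendicular to OA.
Rod angle: sinφ = −(r/L) sinθ ⇒ φ = -14.443°; ω_rod = −rω cosθ/√(L²−r²sin²θ) = -1.6866 rad/s.
V_P = V_A + ω_rod × AP, with AP = 0.1649 m along the rod.
Components: V_Px = −rω sinθ − a·ω_rod·sinφ = -0.4677 m/s;  V_Py = rω cosθ + a·ω_rod·cosφ = +0.067292 m/s.
|V_P| = √(V_Px² + V_Py²) = 0.47252 m/s.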